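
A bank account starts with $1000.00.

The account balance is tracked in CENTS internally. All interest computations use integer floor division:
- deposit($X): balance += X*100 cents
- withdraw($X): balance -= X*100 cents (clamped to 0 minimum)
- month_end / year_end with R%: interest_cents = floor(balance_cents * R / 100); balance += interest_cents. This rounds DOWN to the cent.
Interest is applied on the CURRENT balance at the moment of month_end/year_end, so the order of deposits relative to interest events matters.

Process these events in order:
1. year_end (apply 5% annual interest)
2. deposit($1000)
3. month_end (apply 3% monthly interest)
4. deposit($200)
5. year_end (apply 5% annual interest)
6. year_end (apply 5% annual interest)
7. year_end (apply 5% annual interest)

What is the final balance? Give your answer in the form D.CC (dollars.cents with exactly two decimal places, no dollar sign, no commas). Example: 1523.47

After 1 (year_end (apply 5% annual interest)): balance=$1050.00 total_interest=$50.00
After 2 (deposit($1000)): balance=$2050.00 total_interest=$50.00
After 3 (month_end (apply 3% monthly interest)): balance=$2111.50 total_interest=$111.50
After 4 (deposit($200)): balance=$2311.50 total_interest=$111.50
After 5 (year_end (apply 5% annual interest)): balance=$2427.07 total_interest=$227.07
After 6 (year_end (apply 5% annual interest)): balance=$2548.42 total_interest=$348.42
After 7 (year_end (apply 5% annual interest)): balance=$2675.84 total_interest=$475.84

Answer: 2675.84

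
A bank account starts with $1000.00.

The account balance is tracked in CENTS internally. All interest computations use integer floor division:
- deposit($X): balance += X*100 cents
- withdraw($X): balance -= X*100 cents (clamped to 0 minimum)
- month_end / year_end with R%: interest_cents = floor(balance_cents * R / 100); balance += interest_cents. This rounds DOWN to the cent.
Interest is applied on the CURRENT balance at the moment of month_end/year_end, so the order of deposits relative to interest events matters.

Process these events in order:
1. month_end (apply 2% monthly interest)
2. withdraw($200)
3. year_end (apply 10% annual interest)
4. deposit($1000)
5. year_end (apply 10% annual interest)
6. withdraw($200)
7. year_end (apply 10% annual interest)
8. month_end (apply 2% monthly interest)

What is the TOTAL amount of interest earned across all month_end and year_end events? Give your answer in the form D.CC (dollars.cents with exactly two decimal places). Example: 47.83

Answer: 523.04

Derivation:
After 1 (month_end (apply 2% monthly interest)): balance=$1020.00 total_interest=$20.00
After 2 (withdraw($200)): balance=$820.00 total_interest=$20.00
After 3 (year_end (apply 10% annual interest)): balance=$902.00 total_interest=$102.00
After 4 (deposit($1000)): balance=$1902.00 total_interest=$102.00
After 5 (year_end (apply 10% annual interest)): balance=$2092.20 total_interest=$292.20
After 6 (withdraw($200)): balance=$1892.20 total_interest=$292.20
After 7 (year_end (apply 10% annual interest)): balance=$2081.42 total_interest=$481.42
After 8 (month_end (apply 2% monthly interest)): balance=$2123.04 total_interest=$523.04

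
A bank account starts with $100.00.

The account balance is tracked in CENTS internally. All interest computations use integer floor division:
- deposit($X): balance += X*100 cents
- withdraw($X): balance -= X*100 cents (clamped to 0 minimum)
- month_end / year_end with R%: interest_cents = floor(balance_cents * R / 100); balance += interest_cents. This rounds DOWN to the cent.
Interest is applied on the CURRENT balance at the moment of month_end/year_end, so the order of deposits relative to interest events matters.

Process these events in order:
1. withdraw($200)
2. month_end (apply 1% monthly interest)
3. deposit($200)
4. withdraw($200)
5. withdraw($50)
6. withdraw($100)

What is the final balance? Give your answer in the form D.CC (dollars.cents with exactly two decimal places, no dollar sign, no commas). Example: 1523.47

After 1 (withdraw($200)): balance=$0.00 total_interest=$0.00
After 2 (month_end (apply 1% monthly interest)): balance=$0.00 total_interest=$0.00
After 3 (deposit($200)): balance=$200.00 total_interest=$0.00
After 4 (withdraw($200)): balance=$0.00 total_interest=$0.00
After 5 (withdraw($50)): balance=$0.00 total_interest=$0.00
After 6 (withdraw($100)): balance=$0.00 total_interest=$0.00

Answer: 0.00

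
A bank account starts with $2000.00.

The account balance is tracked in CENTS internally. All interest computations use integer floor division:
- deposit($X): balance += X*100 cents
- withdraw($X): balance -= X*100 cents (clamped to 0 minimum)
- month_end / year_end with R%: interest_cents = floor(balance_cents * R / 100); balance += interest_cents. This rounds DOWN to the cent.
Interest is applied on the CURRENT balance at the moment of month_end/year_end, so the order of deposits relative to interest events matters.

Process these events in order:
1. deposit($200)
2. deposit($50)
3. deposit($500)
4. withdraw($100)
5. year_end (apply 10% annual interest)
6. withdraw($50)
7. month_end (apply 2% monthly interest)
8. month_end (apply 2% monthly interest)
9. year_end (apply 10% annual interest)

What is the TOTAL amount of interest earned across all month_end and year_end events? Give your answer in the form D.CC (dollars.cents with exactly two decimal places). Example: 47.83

Answer: 678.81

Derivation:
After 1 (deposit($200)): balance=$2200.00 total_interest=$0.00
After 2 (deposit($50)): balance=$2250.00 total_interest=$0.00
After 3 (deposit($500)): balance=$2750.00 total_interest=$0.00
After 4 (withdraw($100)): balance=$2650.00 total_interest=$0.00
After 5 (year_end (apply 10% annual interest)): balance=$2915.00 total_interest=$265.00
After 6 (withdraw($50)): balance=$2865.00 total_interest=$265.00
After 7 (month_end (apply 2% monthly interest)): balance=$2922.30 total_interest=$322.30
After 8 (month_end (apply 2% monthly interest)): balance=$2980.74 total_interest=$380.74
After 9 (year_end (apply 10% annual interest)): balance=$3278.81 total_interest=$678.81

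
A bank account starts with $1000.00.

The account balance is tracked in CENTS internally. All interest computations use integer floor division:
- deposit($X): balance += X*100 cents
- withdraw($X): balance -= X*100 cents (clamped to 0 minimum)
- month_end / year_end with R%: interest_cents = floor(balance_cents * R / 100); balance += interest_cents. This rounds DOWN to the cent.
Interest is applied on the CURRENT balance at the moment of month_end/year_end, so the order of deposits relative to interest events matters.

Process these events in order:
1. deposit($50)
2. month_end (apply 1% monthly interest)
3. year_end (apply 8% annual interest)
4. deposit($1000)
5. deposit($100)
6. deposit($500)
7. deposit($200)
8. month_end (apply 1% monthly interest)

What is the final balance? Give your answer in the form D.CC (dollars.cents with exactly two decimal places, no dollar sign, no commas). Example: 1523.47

Answer: 2974.79

Derivation:
After 1 (deposit($50)): balance=$1050.00 total_interest=$0.00
After 2 (month_end (apply 1% monthly interest)): balance=$1060.50 total_interest=$10.50
After 3 (year_end (apply 8% annual interest)): balance=$1145.34 total_interest=$95.34
After 4 (deposit($1000)): balance=$2145.34 total_interest=$95.34
After 5 (deposit($100)): balance=$2245.34 total_interest=$95.34
After 6 (deposit($500)): balance=$2745.34 total_interest=$95.34
After 7 (deposit($200)): balance=$2945.34 total_interest=$95.34
After 8 (month_end (apply 1% monthly interest)): balance=$2974.79 total_interest=$124.79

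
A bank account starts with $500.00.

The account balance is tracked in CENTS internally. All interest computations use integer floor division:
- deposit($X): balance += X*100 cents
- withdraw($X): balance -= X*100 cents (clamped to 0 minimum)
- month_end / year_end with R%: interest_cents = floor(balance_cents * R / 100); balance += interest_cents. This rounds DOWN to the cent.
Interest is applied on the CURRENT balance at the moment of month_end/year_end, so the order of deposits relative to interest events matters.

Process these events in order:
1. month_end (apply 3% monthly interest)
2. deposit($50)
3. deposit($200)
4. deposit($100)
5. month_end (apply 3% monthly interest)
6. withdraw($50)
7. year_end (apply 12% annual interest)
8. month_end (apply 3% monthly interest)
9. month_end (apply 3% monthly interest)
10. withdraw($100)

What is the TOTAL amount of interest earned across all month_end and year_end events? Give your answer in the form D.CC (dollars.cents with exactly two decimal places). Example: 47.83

After 1 (month_end (apply 3% monthly interest)): balance=$515.00 total_interest=$15.00
After 2 (deposit($50)): balance=$565.00 total_interest=$15.00
After 3 (deposit($200)): balance=$765.00 total_interest=$15.00
After 4 (deposit($100)): balance=$865.00 total_interest=$15.00
After 5 (month_end (apply 3% monthly interest)): balance=$890.95 total_interest=$40.95
After 6 (withdraw($50)): balance=$840.95 total_interest=$40.95
After 7 (year_end (apply 12% annual interest)): balance=$941.86 total_interest=$141.86
After 8 (month_end (apply 3% monthly interest)): balance=$970.11 total_interest=$170.11
After 9 (month_end (apply 3% monthly interest)): balance=$999.21 total_interest=$199.21
After 10 (withdraw($100)): balance=$899.21 total_interest=$199.21

Answer: 199.21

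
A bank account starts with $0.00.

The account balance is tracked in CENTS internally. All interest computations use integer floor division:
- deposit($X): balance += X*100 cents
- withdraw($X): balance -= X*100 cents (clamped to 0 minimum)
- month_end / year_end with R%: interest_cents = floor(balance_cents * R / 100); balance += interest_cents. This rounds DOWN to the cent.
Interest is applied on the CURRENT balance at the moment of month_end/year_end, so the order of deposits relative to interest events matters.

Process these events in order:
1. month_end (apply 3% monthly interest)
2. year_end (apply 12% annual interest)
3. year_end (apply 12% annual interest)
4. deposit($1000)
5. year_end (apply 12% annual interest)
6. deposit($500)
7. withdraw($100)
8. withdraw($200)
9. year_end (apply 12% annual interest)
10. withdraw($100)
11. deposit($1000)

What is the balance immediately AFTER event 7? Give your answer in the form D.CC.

After 1 (month_end (apply 3% monthly interest)): balance=$0.00 total_interest=$0.00
After 2 (year_end (apply 12% annual interest)): balance=$0.00 total_interest=$0.00
After 3 (year_end (apply 12% annual interest)): balance=$0.00 total_interest=$0.00
After 4 (deposit($1000)): balance=$1000.00 total_interest=$0.00
After 5 (year_end (apply 12% annual interest)): balance=$1120.00 total_interest=$120.00
After 6 (deposit($500)): balance=$1620.00 total_interest=$120.00
After 7 (withdraw($100)): balance=$1520.00 total_interest=$120.00

Answer: 1520.00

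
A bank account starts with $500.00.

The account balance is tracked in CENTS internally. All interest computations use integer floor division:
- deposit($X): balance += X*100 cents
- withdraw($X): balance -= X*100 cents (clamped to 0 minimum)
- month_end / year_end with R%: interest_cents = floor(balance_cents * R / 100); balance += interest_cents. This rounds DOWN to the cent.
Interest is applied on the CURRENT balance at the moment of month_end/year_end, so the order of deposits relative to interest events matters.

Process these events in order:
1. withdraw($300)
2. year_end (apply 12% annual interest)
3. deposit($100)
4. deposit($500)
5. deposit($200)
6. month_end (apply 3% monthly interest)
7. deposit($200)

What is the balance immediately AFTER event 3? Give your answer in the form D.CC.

Answer: 324.00

Derivation:
After 1 (withdraw($300)): balance=$200.00 total_interest=$0.00
After 2 (year_end (apply 12% annual interest)): balance=$224.00 total_interest=$24.00
After 3 (deposit($100)): balance=$324.00 total_interest=$24.00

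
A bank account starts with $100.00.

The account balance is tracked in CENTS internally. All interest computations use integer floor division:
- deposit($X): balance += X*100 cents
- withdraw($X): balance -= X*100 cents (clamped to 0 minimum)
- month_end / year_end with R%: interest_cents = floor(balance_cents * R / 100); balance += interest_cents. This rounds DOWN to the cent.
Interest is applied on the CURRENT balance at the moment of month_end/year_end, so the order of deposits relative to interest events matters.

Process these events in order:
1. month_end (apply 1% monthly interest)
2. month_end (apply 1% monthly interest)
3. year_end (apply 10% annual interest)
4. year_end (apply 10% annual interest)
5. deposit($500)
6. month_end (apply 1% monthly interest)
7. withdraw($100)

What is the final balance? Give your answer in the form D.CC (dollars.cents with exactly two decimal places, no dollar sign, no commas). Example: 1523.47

After 1 (month_end (apply 1% monthly interest)): balance=$101.00 total_interest=$1.00
After 2 (month_end (apply 1% monthly interest)): balance=$102.01 total_interest=$2.01
After 3 (year_end (apply 10% annual interest)): balance=$112.21 total_interest=$12.21
After 4 (year_end (apply 10% annual interest)): balance=$123.43 total_interest=$23.43
After 5 (deposit($500)): balance=$623.43 total_interest=$23.43
After 6 (month_end (apply 1% monthly interest)): balance=$629.66 total_interest=$29.66
After 7 (withdraw($100)): balance=$529.66 total_interest=$29.66

Answer: 529.66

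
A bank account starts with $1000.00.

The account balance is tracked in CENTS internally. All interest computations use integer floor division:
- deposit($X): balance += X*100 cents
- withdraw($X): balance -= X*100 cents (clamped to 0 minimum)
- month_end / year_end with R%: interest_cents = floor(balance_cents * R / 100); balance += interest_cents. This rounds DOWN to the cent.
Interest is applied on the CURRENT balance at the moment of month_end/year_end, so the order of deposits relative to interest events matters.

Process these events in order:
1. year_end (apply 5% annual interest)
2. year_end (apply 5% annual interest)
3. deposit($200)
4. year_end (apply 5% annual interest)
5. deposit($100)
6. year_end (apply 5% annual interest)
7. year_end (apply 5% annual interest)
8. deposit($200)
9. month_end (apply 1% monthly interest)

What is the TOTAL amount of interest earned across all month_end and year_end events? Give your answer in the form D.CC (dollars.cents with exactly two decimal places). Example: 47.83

Answer: 336.23

Derivation:
After 1 (year_end (apply 5% annual interest)): balance=$1050.00 total_interest=$50.00
After 2 (year_end (apply 5% annual interest)): balance=$1102.50 total_interest=$102.50
After 3 (deposit($200)): balance=$1302.50 total_interest=$102.50
After 4 (year_end (apply 5% annual interest)): balance=$1367.62 total_interest=$167.62
After 5 (deposit($100)): balance=$1467.62 total_interest=$167.62
After 6 (year_end (apply 5% annual interest)): balance=$1541.00 total_interest=$241.00
After 7 (year_end (apply 5% annual interest)): balance=$1618.05 total_interest=$318.05
After 8 (deposit($200)): balance=$1818.05 total_interest=$318.05
After 9 (month_end (apply 1% monthly interest)): balance=$1836.23 total_interest=$336.23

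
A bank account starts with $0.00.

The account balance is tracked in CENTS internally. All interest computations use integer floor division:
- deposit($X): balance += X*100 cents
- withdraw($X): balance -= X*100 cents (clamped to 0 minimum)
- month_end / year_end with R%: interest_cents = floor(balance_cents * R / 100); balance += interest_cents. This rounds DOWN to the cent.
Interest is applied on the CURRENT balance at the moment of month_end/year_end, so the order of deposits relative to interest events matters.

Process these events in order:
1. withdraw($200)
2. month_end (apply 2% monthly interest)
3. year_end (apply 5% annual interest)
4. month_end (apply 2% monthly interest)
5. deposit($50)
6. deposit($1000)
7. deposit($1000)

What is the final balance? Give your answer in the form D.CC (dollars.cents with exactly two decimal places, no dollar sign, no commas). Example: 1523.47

After 1 (withdraw($200)): balance=$0.00 total_interest=$0.00
After 2 (month_end (apply 2% monthly interest)): balance=$0.00 total_interest=$0.00
After 3 (year_end (apply 5% annual interest)): balance=$0.00 total_interest=$0.00
After 4 (month_end (apply 2% monthly interest)): balance=$0.00 total_interest=$0.00
After 5 (deposit($50)): balance=$50.00 total_interest=$0.00
After 6 (deposit($1000)): balance=$1050.00 total_interest=$0.00
After 7 (deposit($1000)): balance=$2050.00 total_interest=$0.00

Answer: 2050.00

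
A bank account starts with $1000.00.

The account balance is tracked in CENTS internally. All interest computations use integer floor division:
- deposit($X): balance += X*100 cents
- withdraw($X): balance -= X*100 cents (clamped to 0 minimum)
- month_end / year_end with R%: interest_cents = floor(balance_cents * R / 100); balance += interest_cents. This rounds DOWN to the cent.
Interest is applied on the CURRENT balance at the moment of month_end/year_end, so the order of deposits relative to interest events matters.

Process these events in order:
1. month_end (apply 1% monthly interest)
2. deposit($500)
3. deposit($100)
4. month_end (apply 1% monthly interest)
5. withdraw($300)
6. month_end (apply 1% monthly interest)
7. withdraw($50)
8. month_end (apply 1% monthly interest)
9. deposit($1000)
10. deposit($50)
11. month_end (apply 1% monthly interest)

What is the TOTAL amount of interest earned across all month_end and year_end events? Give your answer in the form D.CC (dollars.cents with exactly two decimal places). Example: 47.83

After 1 (month_end (apply 1% monthly interest)): balance=$1010.00 total_interest=$10.00
After 2 (deposit($500)): balance=$1510.00 total_interest=$10.00
After 3 (deposit($100)): balance=$1610.00 total_interest=$10.00
After 4 (month_end (apply 1% monthly interest)): balance=$1626.10 total_interest=$26.10
After 5 (withdraw($300)): balance=$1326.10 total_interest=$26.10
After 6 (month_end (apply 1% monthly interest)): balance=$1339.36 total_interest=$39.36
After 7 (withdraw($50)): balance=$1289.36 total_interest=$39.36
After 8 (month_end (apply 1% monthly interest)): balance=$1302.25 total_interest=$52.25
After 9 (deposit($1000)): balance=$2302.25 total_interest=$52.25
After 10 (deposit($50)): balance=$2352.25 total_interest=$52.25
After 11 (month_end (apply 1% monthly interest)): balance=$2375.77 total_interest=$75.77

Answer: 75.77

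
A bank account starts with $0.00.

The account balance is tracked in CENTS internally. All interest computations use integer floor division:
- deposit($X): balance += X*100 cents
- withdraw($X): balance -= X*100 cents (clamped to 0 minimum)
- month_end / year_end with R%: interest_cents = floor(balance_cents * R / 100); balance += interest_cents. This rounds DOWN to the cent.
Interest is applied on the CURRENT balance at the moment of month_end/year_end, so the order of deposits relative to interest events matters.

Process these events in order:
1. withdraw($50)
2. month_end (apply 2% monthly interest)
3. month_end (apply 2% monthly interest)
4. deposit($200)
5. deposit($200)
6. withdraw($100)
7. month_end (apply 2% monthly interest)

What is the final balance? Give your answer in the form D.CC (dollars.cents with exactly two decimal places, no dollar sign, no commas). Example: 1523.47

Answer: 306.00

Derivation:
After 1 (withdraw($50)): balance=$0.00 total_interest=$0.00
After 2 (month_end (apply 2% monthly interest)): balance=$0.00 total_interest=$0.00
After 3 (month_end (apply 2% monthly interest)): balance=$0.00 total_interest=$0.00
After 4 (deposit($200)): balance=$200.00 total_interest=$0.00
After 5 (deposit($200)): balance=$400.00 total_interest=$0.00
After 6 (withdraw($100)): balance=$300.00 total_interest=$0.00
After 7 (month_end (apply 2% monthly interest)): balance=$306.00 total_interest=$6.00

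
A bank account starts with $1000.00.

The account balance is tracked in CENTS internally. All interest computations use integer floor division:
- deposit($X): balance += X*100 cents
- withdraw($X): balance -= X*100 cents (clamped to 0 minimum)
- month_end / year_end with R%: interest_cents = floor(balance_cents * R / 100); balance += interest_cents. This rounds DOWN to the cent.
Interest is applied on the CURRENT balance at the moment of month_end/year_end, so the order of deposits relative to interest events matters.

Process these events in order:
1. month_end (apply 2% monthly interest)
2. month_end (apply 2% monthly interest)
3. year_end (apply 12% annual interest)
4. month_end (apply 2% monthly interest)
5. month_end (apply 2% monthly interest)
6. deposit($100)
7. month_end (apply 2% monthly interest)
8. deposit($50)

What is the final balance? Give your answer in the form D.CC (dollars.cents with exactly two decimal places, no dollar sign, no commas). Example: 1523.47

Answer: 1388.55

Derivation:
After 1 (month_end (apply 2% monthly interest)): balance=$1020.00 total_interest=$20.00
After 2 (month_end (apply 2% monthly interest)): balance=$1040.40 total_interest=$40.40
After 3 (year_end (apply 12% annual interest)): balance=$1165.24 total_interest=$165.24
After 4 (month_end (apply 2% monthly interest)): balance=$1188.54 total_interest=$188.54
After 5 (month_end (apply 2% monthly interest)): balance=$1212.31 total_interest=$212.31
After 6 (deposit($100)): balance=$1312.31 total_interest=$212.31
After 7 (month_end (apply 2% monthly interest)): balance=$1338.55 total_interest=$238.55
After 8 (deposit($50)): balance=$1388.55 total_interest=$238.55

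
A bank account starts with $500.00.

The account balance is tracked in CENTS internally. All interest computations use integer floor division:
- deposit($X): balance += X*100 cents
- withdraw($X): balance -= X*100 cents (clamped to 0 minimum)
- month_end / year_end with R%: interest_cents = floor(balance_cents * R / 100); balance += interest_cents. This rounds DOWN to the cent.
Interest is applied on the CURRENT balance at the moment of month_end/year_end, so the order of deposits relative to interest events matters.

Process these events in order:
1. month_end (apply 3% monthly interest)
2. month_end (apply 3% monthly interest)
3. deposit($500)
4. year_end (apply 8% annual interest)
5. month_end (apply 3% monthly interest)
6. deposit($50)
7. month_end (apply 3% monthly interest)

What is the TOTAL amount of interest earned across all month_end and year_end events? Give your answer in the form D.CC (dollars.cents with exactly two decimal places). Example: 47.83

After 1 (month_end (apply 3% monthly interest)): balance=$515.00 total_interest=$15.00
After 2 (month_end (apply 3% monthly interest)): balance=$530.45 total_interest=$30.45
After 3 (deposit($500)): balance=$1030.45 total_interest=$30.45
After 4 (year_end (apply 8% annual interest)): balance=$1112.88 total_interest=$112.88
After 5 (month_end (apply 3% monthly interest)): balance=$1146.26 total_interest=$146.26
After 6 (deposit($50)): balance=$1196.26 total_interest=$146.26
After 7 (month_end (apply 3% monthly interest)): balance=$1232.14 total_interest=$182.14

Answer: 182.14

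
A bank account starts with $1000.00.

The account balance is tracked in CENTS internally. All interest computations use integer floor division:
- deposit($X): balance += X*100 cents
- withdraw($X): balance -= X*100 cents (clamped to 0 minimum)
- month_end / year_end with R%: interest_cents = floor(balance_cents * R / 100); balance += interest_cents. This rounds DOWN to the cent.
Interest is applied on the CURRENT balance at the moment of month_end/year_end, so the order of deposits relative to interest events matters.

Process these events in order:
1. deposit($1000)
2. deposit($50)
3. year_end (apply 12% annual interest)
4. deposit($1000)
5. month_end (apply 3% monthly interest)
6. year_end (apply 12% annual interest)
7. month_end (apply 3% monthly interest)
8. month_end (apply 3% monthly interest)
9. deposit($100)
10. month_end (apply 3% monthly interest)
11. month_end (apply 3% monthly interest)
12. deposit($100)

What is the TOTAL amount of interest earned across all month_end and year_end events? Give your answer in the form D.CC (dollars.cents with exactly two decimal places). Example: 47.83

Answer: 1235.54

Derivation:
After 1 (deposit($1000)): balance=$2000.00 total_interest=$0.00
After 2 (deposit($50)): balance=$2050.00 total_interest=$0.00
After 3 (year_end (apply 12% annual interest)): balance=$2296.00 total_interest=$246.00
After 4 (deposit($1000)): balance=$3296.00 total_interest=$246.00
After 5 (month_end (apply 3% monthly interest)): balance=$3394.88 total_interest=$344.88
After 6 (year_end (apply 12% annual interest)): balance=$3802.26 total_interest=$752.26
After 7 (month_end (apply 3% monthly interest)): balance=$3916.32 total_interest=$866.32
After 8 (month_end (apply 3% monthly interest)): balance=$4033.80 total_interest=$983.80
After 9 (deposit($100)): balance=$4133.80 total_interest=$983.80
After 10 (month_end (apply 3% monthly interest)): balance=$4257.81 total_interest=$1107.81
After 11 (month_end (apply 3% monthly interest)): balance=$4385.54 total_interest=$1235.54
After 12 (deposit($100)): balance=$4485.54 total_interest=$1235.54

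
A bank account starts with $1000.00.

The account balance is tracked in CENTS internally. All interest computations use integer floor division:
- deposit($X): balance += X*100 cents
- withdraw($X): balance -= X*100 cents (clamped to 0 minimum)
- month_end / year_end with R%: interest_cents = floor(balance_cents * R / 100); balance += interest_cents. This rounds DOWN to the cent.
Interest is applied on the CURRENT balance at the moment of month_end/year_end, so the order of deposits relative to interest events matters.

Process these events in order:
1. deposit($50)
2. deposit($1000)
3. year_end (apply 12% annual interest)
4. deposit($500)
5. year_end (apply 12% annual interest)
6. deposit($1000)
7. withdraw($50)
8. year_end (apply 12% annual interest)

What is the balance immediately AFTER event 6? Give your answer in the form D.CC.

Answer: 4131.52

Derivation:
After 1 (deposit($50)): balance=$1050.00 total_interest=$0.00
After 2 (deposit($1000)): balance=$2050.00 total_interest=$0.00
After 3 (year_end (apply 12% annual interest)): balance=$2296.00 total_interest=$246.00
After 4 (deposit($500)): balance=$2796.00 total_interest=$246.00
After 5 (year_end (apply 12% annual interest)): balance=$3131.52 total_interest=$581.52
After 6 (deposit($1000)): balance=$4131.52 total_interest=$581.52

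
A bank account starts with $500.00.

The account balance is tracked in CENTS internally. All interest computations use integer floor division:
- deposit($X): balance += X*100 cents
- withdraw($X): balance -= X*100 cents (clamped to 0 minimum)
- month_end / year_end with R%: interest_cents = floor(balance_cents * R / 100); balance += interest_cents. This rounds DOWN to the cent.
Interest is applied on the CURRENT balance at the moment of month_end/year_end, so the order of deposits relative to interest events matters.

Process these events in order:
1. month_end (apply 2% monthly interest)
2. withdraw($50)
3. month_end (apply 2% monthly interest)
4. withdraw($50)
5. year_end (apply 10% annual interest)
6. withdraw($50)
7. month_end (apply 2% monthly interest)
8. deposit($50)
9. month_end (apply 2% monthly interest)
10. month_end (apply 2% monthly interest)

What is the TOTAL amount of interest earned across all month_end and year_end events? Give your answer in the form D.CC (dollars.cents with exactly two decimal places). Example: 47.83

Answer: 88.29

Derivation:
After 1 (month_end (apply 2% monthly interest)): balance=$510.00 total_interest=$10.00
After 2 (withdraw($50)): balance=$460.00 total_interest=$10.00
After 3 (month_end (apply 2% monthly interest)): balance=$469.20 total_interest=$19.20
After 4 (withdraw($50)): balance=$419.20 total_interest=$19.20
After 5 (year_end (apply 10% annual interest)): balance=$461.12 total_interest=$61.12
After 6 (withdraw($50)): balance=$411.12 total_interest=$61.12
After 7 (month_end (apply 2% monthly interest)): balance=$419.34 total_interest=$69.34
After 8 (deposit($50)): balance=$469.34 total_interest=$69.34
After 9 (month_end (apply 2% monthly interest)): balance=$478.72 total_interest=$78.72
After 10 (month_end (apply 2% monthly interest)): balance=$488.29 total_interest=$88.29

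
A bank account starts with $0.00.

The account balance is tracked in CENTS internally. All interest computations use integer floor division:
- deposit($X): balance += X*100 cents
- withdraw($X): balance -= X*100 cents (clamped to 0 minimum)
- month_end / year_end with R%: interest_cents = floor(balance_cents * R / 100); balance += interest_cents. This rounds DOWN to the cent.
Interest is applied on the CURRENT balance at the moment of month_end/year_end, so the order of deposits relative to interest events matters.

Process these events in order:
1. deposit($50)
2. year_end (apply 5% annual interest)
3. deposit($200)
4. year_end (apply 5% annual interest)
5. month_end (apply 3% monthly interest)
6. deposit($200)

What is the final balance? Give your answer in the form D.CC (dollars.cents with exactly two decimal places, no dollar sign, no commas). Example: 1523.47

Answer: 473.07

Derivation:
After 1 (deposit($50)): balance=$50.00 total_interest=$0.00
After 2 (year_end (apply 5% annual interest)): balance=$52.50 total_interest=$2.50
After 3 (deposit($200)): balance=$252.50 total_interest=$2.50
After 4 (year_end (apply 5% annual interest)): balance=$265.12 total_interest=$15.12
After 5 (month_end (apply 3% monthly interest)): balance=$273.07 total_interest=$23.07
After 6 (deposit($200)): balance=$473.07 total_interest=$23.07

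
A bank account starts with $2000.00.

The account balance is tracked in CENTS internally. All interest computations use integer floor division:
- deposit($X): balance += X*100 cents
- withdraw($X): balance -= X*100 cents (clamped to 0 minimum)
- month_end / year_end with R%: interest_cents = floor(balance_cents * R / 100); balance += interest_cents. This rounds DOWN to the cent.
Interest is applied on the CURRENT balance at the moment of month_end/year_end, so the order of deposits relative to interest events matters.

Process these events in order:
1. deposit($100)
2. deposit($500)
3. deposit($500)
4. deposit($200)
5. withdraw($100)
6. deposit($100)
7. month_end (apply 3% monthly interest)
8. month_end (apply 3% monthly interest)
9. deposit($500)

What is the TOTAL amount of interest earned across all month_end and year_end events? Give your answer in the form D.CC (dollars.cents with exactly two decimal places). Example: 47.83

Answer: 200.97

Derivation:
After 1 (deposit($100)): balance=$2100.00 total_interest=$0.00
After 2 (deposit($500)): balance=$2600.00 total_interest=$0.00
After 3 (deposit($500)): balance=$3100.00 total_interest=$0.00
After 4 (deposit($200)): balance=$3300.00 total_interest=$0.00
After 5 (withdraw($100)): balance=$3200.00 total_interest=$0.00
After 6 (deposit($100)): balance=$3300.00 total_interest=$0.00
After 7 (month_end (apply 3% monthly interest)): balance=$3399.00 total_interest=$99.00
After 8 (month_end (apply 3% monthly interest)): balance=$3500.97 total_interest=$200.97
After 9 (deposit($500)): balance=$4000.97 total_interest=$200.97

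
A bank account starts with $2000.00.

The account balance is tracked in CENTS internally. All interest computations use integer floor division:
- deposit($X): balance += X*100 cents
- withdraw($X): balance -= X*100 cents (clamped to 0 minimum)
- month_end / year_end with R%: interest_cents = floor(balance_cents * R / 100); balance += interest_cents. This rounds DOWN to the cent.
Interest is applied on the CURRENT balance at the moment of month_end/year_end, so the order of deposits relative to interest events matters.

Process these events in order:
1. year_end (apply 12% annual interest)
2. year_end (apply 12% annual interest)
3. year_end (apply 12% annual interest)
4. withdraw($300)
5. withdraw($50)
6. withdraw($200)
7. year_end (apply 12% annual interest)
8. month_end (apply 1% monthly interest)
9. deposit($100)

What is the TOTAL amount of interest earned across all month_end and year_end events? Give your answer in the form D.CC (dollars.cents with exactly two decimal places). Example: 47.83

Answer: 1106.34

Derivation:
After 1 (year_end (apply 12% annual interest)): balance=$2240.00 total_interest=$240.00
After 2 (year_end (apply 12% annual interest)): balance=$2508.80 total_interest=$508.80
After 3 (year_end (apply 12% annual interest)): balance=$2809.85 total_interest=$809.85
After 4 (withdraw($300)): balance=$2509.85 total_interest=$809.85
After 5 (withdraw($50)): balance=$2459.85 total_interest=$809.85
After 6 (withdraw($200)): balance=$2259.85 total_interest=$809.85
After 7 (year_end (apply 12% annual interest)): balance=$2531.03 total_interest=$1081.03
After 8 (month_end (apply 1% monthly interest)): balance=$2556.34 total_interest=$1106.34
After 9 (deposit($100)): balance=$2656.34 total_interest=$1106.34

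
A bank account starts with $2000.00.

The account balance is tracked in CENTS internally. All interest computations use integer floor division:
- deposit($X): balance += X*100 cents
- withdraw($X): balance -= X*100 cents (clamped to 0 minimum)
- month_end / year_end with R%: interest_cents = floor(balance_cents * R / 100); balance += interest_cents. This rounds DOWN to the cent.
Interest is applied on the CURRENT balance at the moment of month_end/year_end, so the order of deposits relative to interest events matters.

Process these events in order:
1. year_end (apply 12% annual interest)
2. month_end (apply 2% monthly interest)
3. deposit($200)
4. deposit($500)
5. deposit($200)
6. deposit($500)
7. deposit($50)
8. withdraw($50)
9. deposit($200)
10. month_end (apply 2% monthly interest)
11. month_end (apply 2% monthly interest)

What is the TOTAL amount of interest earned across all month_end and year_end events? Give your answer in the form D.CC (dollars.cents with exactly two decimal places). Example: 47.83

Answer: 441.73

Derivation:
After 1 (year_end (apply 12% annual interest)): balance=$2240.00 total_interest=$240.00
After 2 (month_end (apply 2% monthly interest)): balance=$2284.80 total_interest=$284.80
After 3 (deposit($200)): balance=$2484.80 total_interest=$284.80
After 4 (deposit($500)): balance=$2984.80 total_interest=$284.80
After 5 (deposit($200)): balance=$3184.80 total_interest=$284.80
After 6 (deposit($500)): balance=$3684.80 total_interest=$284.80
After 7 (deposit($50)): balance=$3734.80 total_interest=$284.80
After 8 (withdraw($50)): balance=$3684.80 total_interest=$284.80
After 9 (deposit($200)): balance=$3884.80 total_interest=$284.80
After 10 (month_end (apply 2% monthly interest)): balance=$3962.49 total_interest=$362.49
After 11 (month_end (apply 2% monthly interest)): balance=$4041.73 total_interest=$441.73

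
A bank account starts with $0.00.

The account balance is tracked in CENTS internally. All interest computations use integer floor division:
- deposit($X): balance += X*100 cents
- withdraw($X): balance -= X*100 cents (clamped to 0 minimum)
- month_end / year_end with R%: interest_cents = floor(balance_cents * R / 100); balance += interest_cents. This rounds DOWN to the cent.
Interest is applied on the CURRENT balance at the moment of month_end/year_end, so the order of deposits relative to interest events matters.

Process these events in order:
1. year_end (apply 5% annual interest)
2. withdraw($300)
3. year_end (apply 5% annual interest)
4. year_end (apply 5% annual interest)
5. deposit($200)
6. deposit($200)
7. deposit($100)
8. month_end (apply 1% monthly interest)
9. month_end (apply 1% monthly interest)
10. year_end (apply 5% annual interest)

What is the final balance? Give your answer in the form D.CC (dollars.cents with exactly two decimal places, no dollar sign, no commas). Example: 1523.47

Answer: 535.55

Derivation:
After 1 (year_end (apply 5% annual interest)): balance=$0.00 total_interest=$0.00
After 2 (withdraw($300)): balance=$0.00 total_interest=$0.00
After 3 (year_end (apply 5% annual interest)): balance=$0.00 total_interest=$0.00
After 4 (year_end (apply 5% annual interest)): balance=$0.00 total_interest=$0.00
After 5 (deposit($200)): balance=$200.00 total_interest=$0.00
After 6 (deposit($200)): balance=$400.00 total_interest=$0.00
After 7 (deposit($100)): balance=$500.00 total_interest=$0.00
After 8 (month_end (apply 1% monthly interest)): balance=$505.00 total_interest=$5.00
After 9 (month_end (apply 1% monthly interest)): balance=$510.05 total_interest=$10.05
After 10 (year_end (apply 5% annual interest)): balance=$535.55 total_interest=$35.55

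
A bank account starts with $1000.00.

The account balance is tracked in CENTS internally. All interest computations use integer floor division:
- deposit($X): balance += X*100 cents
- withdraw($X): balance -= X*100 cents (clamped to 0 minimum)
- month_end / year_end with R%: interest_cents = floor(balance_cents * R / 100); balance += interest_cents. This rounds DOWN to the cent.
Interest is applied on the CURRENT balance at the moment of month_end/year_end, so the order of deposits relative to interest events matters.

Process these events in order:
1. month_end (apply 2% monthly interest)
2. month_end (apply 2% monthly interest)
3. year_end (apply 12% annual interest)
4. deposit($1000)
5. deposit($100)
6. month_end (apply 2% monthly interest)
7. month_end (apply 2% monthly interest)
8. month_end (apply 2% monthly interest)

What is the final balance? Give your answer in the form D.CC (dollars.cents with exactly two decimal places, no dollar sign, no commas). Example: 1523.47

Answer: 2403.88

Derivation:
After 1 (month_end (apply 2% monthly interest)): balance=$1020.00 total_interest=$20.00
After 2 (month_end (apply 2% monthly interest)): balance=$1040.40 total_interest=$40.40
After 3 (year_end (apply 12% annual interest)): balance=$1165.24 total_interest=$165.24
After 4 (deposit($1000)): balance=$2165.24 total_interest=$165.24
After 5 (deposit($100)): balance=$2265.24 total_interest=$165.24
After 6 (month_end (apply 2% monthly interest)): balance=$2310.54 total_interest=$210.54
After 7 (month_end (apply 2% monthly interest)): balance=$2356.75 total_interest=$256.75
After 8 (month_end (apply 2% monthly interest)): balance=$2403.88 total_interest=$303.88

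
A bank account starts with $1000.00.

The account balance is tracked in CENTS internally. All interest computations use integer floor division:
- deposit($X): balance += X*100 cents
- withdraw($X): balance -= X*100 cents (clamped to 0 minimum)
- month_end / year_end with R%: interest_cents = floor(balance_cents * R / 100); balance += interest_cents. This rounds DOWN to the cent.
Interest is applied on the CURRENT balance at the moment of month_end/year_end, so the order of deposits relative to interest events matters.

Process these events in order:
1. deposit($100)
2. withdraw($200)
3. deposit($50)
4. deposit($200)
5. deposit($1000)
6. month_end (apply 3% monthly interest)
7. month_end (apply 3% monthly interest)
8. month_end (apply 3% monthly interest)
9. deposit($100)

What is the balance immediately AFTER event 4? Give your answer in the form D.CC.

Answer: 1150.00

Derivation:
After 1 (deposit($100)): balance=$1100.00 total_interest=$0.00
After 2 (withdraw($200)): balance=$900.00 total_interest=$0.00
After 3 (deposit($50)): balance=$950.00 total_interest=$0.00
After 4 (deposit($200)): balance=$1150.00 total_interest=$0.00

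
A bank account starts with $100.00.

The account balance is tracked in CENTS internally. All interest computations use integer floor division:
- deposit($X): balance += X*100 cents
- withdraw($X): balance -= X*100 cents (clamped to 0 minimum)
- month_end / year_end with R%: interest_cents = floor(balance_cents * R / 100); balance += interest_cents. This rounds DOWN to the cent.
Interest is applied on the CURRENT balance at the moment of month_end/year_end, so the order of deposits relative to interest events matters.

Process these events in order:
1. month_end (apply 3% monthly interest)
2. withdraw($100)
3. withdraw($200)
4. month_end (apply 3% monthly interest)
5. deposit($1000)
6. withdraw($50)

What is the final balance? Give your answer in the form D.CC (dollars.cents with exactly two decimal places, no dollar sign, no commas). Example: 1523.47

After 1 (month_end (apply 3% monthly interest)): balance=$103.00 total_interest=$3.00
After 2 (withdraw($100)): balance=$3.00 total_interest=$3.00
After 3 (withdraw($200)): balance=$0.00 total_interest=$3.00
After 4 (month_end (apply 3% monthly interest)): balance=$0.00 total_interest=$3.00
After 5 (deposit($1000)): balance=$1000.00 total_interest=$3.00
After 6 (withdraw($50)): balance=$950.00 total_interest=$3.00

Answer: 950.00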